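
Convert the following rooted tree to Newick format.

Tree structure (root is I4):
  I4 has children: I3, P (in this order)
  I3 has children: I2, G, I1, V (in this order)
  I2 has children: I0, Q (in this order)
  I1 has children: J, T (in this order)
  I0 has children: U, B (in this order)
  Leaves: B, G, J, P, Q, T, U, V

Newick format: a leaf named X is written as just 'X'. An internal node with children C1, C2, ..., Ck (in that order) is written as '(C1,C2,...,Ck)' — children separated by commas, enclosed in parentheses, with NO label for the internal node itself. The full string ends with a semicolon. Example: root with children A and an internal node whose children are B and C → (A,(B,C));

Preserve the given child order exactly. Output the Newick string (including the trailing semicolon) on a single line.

internal I4 with children ['I3', 'P']
  internal I3 with children ['I2', 'G', 'I1', 'V']
    internal I2 with children ['I0', 'Q']
      internal I0 with children ['U', 'B']
        leaf 'U' → 'U'
        leaf 'B' → 'B'
      → '(U,B)'
      leaf 'Q' → 'Q'
    → '((U,B),Q)'
    leaf 'G' → 'G'
    internal I1 with children ['J', 'T']
      leaf 'J' → 'J'
      leaf 'T' → 'T'
    → '(J,T)'
    leaf 'V' → 'V'
  → '(((U,B),Q),G,(J,T),V)'
  leaf 'P' → 'P'
→ '((((U,B),Q),G,(J,T),V),P)'
Final: ((((U,B),Q),G,(J,T),V),P);

Answer: ((((U,B),Q),G,(J,T),V),P);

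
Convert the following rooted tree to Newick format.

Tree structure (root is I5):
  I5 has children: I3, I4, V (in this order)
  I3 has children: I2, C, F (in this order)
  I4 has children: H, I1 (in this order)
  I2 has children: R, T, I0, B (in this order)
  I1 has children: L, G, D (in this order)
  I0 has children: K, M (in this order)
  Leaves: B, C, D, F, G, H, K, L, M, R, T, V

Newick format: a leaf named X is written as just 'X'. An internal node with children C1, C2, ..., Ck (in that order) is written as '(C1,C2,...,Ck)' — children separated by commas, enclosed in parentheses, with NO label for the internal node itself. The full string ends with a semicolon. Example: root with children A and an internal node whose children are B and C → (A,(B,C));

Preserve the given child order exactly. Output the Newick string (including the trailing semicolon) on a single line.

Answer: (((R,T,(K,M),B),C,F),(H,(L,G,D)),V);

Derivation:
internal I5 with children ['I3', 'I4', 'V']
  internal I3 with children ['I2', 'C', 'F']
    internal I2 with children ['R', 'T', 'I0', 'B']
      leaf 'R' → 'R'
      leaf 'T' → 'T'
      internal I0 with children ['K', 'M']
        leaf 'K' → 'K'
        leaf 'M' → 'M'
      → '(K,M)'
      leaf 'B' → 'B'
    → '(R,T,(K,M),B)'
    leaf 'C' → 'C'
    leaf 'F' → 'F'
  → '((R,T,(K,M),B),C,F)'
  internal I4 with children ['H', 'I1']
    leaf 'H' → 'H'
    internal I1 with children ['L', 'G', 'D']
      leaf 'L' → 'L'
      leaf 'G' → 'G'
      leaf 'D' → 'D'
    → '(L,G,D)'
  → '(H,(L,G,D))'
  leaf 'V' → 'V'
→ '(((R,T,(K,M),B),C,F),(H,(L,G,D)),V)'
Final: (((R,T,(K,M),B),C,F),(H,(L,G,D)),V);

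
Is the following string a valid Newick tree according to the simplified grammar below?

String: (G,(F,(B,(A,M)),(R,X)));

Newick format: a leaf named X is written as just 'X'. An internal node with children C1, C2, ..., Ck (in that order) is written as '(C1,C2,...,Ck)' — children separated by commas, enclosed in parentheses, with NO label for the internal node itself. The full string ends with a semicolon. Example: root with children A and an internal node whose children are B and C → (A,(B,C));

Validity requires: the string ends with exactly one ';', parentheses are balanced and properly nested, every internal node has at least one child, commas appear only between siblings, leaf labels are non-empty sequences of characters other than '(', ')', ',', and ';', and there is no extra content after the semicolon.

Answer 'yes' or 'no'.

Answer: yes

Derivation:
Input: (G,(F,(B,(A,M)),(R,X)));
Paren balance: 5 '(' vs 5 ')' OK
Ends with single ';': True
Full parse: OK
Valid: True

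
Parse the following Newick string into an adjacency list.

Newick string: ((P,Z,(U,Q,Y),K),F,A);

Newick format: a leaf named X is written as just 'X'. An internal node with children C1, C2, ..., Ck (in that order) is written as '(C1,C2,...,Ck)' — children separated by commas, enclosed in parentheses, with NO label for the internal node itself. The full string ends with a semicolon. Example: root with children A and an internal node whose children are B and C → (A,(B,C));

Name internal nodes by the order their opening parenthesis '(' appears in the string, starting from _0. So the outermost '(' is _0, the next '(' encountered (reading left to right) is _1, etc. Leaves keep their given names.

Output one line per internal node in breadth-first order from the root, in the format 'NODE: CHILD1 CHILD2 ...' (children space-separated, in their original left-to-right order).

Answer: _0: _1 F A
_1: P Z _2 K
_2: U Q Y

Derivation:
Input: ((P,Z,(U,Q,Y),K),F,A);
Scanning left-to-right, naming '(' by encounter order:
  pos 0: '(' -> open internal node _0 (depth 1)
  pos 1: '(' -> open internal node _1 (depth 2)
  pos 6: '(' -> open internal node _2 (depth 3)
  pos 12: ')' -> close internal node _2 (now at depth 2)
  pos 15: ')' -> close internal node _1 (now at depth 1)
  pos 20: ')' -> close internal node _0 (now at depth 0)
Total internal nodes: 3
BFS adjacency from root:
  _0: _1 F A
  _1: P Z _2 K
  _2: U Q Y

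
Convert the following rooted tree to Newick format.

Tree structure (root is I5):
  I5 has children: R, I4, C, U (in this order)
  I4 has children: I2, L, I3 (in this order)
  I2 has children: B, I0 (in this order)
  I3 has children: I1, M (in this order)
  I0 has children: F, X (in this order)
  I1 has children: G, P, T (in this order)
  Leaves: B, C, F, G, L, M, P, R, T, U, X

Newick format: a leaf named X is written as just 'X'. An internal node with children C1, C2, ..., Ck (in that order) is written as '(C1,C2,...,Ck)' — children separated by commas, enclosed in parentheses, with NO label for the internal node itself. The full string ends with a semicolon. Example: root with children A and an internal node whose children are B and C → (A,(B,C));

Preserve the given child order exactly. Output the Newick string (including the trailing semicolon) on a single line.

Answer: (R,((B,(F,X)),L,((G,P,T),M)),C,U);

Derivation:
internal I5 with children ['R', 'I4', 'C', 'U']
  leaf 'R' → 'R'
  internal I4 with children ['I2', 'L', 'I3']
    internal I2 with children ['B', 'I0']
      leaf 'B' → 'B'
      internal I0 with children ['F', 'X']
        leaf 'F' → 'F'
        leaf 'X' → 'X'
      → '(F,X)'
    → '(B,(F,X))'
    leaf 'L' → 'L'
    internal I3 with children ['I1', 'M']
      internal I1 with children ['G', 'P', 'T']
        leaf 'G' → 'G'
        leaf 'P' → 'P'
        leaf 'T' → 'T'
      → '(G,P,T)'
      leaf 'M' → 'M'
    → '((G,P,T),M)'
  → '((B,(F,X)),L,((G,P,T),M))'
  leaf 'C' → 'C'
  leaf 'U' → 'U'
→ '(R,((B,(F,X)),L,((G,P,T),M)),C,U)'
Final: (R,((B,(F,X)),L,((G,P,T),M)),C,U);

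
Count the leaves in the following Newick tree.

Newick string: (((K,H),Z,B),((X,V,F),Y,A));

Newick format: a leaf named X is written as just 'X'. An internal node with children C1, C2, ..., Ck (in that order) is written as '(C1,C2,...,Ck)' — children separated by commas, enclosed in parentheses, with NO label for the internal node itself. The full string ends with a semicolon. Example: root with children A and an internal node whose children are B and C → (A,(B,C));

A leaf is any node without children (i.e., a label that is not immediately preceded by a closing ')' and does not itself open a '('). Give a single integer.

Answer: 9

Derivation:
Newick: (((K,H),Z,B),((X,V,F),Y,A));
Scan left-to-right; a leaf is any maximal label run not followed by '(':
  pos 3: leaf 'K' → count = 1
  pos 5: leaf 'H' → count = 2
  pos 8: leaf 'Z' → count = 3
  pos 10: leaf 'B' → count = 4
  pos 15: leaf 'X' → count = 5
  pos 17: leaf 'V' → count = 6
  pos 19: leaf 'F' → count = 7
  pos 22: leaf 'Y' → count = 8
  pos 24: leaf 'A' → count = 9
Total leaves: 9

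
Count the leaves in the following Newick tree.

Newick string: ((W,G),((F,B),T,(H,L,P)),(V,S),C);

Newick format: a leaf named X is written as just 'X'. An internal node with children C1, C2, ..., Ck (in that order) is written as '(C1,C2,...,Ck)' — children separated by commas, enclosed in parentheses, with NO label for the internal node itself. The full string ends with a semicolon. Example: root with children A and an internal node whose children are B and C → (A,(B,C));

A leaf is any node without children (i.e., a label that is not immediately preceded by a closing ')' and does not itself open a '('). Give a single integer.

Newick: ((W,G),((F,B),T,(H,L,P)),(V,S),C);
Scan left-to-right; a leaf is any maximal label run not followed by '(':
  pos 2: leaf 'W' → count = 1
  pos 4: leaf 'G' → count = 2
  pos 9: leaf 'F' → count = 3
  pos 11: leaf 'B' → count = 4
  pos 14: leaf 'T' → count = 5
  pos 17: leaf 'H' → count = 6
  pos 19: leaf 'L' → count = 7
  pos 21: leaf 'P' → count = 8
  pos 26: leaf 'V' → count = 9
  pos 28: leaf 'S' → count = 10
  pos 31: leaf 'C' → count = 11
Total leaves: 11

Answer: 11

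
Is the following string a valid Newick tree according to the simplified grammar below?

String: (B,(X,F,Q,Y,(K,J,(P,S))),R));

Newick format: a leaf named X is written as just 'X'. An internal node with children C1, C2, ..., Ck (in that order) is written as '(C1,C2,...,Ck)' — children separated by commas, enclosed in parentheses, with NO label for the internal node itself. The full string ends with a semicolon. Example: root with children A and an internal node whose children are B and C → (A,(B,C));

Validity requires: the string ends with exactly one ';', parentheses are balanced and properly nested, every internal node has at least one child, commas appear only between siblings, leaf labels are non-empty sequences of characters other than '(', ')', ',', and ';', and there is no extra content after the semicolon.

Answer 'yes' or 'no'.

Input: (B,(X,F,Q,Y,(K,J,(P,S))),R));
Paren balance: 4 '(' vs 5 ')' MISMATCH
Ends with single ';': True
Full parse: FAILS (extra content after tree at pos 27)
Valid: False

Answer: no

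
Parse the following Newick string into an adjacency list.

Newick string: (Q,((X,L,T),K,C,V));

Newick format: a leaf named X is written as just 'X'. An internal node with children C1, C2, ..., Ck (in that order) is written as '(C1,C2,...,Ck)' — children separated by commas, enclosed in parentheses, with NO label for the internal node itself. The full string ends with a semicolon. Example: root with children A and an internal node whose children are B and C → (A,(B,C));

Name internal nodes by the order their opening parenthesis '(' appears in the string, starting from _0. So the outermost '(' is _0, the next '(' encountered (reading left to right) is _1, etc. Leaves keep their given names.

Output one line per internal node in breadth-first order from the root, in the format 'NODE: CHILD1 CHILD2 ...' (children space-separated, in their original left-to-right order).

Input: (Q,((X,L,T),K,C,V));
Scanning left-to-right, naming '(' by encounter order:
  pos 0: '(' -> open internal node _0 (depth 1)
  pos 3: '(' -> open internal node _1 (depth 2)
  pos 4: '(' -> open internal node _2 (depth 3)
  pos 10: ')' -> close internal node _2 (now at depth 2)
  pos 17: ')' -> close internal node _1 (now at depth 1)
  pos 18: ')' -> close internal node _0 (now at depth 0)
Total internal nodes: 3
BFS adjacency from root:
  _0: Q _1
  _1: _2 K C V
  _2: X L T

Answer: _0: Q _1
_1: _2 K C V
_2: X L T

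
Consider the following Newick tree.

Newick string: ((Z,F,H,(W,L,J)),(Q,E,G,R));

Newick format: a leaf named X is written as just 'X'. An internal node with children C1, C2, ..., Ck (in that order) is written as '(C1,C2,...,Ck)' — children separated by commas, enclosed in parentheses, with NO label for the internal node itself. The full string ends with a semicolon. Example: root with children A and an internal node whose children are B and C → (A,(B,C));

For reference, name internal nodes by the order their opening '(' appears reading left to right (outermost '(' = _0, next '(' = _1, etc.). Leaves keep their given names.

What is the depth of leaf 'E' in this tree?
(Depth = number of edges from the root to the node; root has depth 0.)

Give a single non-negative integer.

Newick: ((Z,F,H,(W,L,J)),(Q,E,G,R));
Naming internals by '(' encounter order: outermost '(' = _0, next = _1, ...
Query node: E
Path from root: _0 -> _3 -> E
Depth of E: 2 (number of edges from root)

Answer: 2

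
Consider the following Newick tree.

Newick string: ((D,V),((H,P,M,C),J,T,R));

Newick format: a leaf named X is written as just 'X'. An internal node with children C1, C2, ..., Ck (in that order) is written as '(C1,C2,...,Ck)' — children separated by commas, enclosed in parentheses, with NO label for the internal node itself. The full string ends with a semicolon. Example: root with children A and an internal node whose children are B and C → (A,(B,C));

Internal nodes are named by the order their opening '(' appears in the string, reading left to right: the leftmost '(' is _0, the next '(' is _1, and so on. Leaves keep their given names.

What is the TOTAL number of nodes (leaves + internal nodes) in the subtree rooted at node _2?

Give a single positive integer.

Answer: 9

Derivation:
Newick: ((D,V),((H,P,M,C),J,T,R));
Locate _2: it is the '(' at position 7 (the 3rd '(' reading left to right).
Query: subtree rooted at _2
_2: subtree_size = 1 + 8
  _3: subtree_size = 1 + 4
    H: subtree_size = 1 + 0
    P: subtree_size = 1 + 0
    M: subtree_size = 1 + 0
    C: subtree_size = 1 + 0
  J: subtree_size = 1 + 0
  T: subtree_size = 1 + 0
  R: subtree_size = 1 + 0
Total subtree size of _2: 9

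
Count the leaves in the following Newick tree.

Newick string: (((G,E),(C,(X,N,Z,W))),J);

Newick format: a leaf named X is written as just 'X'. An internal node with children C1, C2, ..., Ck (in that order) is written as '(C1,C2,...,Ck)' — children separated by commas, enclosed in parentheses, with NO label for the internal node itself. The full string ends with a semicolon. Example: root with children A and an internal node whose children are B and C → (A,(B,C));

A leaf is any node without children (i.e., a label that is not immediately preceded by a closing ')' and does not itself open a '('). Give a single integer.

Answer: 8

Derivation:
Newick: (((G,E),(C,(X,N,Z,W))),J);
Scan left-to-right; a leaf is any maximal label run not followed by '(':
  pos 3: leaf 'G' → count = 1
  pos 5: leaf 'E' → count = 2
  pos 9: leaf 'C' → count = 3
  pos 12: leaf 'X' → count = 4
  pos 14: leaf 'N' → count = 5
  pos 16: leaf 'Z' → count = 6
  pos 18: leaf 'W' → count = 7
  pos 23: leaf 'J' → count = 8
Total leaves: 8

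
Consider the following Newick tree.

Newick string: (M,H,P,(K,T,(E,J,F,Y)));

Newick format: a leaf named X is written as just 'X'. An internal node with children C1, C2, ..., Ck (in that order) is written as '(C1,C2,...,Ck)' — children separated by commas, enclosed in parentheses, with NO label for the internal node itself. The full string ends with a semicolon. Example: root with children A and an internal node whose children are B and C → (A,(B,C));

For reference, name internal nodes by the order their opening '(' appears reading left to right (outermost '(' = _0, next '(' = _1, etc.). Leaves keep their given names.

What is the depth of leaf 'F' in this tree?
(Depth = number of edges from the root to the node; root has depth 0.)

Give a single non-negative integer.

Answer: 3

Derivation:
Newick: (M,H,P,(K,T,(E,J,F,Y)));
Naming internals by '(' encounter order: outermost '(' = _0, next = _1, ...
Query node: F
Path from root: _0 -> _1 -> _2 -> F
Depth of F: 3 (number of edges from root)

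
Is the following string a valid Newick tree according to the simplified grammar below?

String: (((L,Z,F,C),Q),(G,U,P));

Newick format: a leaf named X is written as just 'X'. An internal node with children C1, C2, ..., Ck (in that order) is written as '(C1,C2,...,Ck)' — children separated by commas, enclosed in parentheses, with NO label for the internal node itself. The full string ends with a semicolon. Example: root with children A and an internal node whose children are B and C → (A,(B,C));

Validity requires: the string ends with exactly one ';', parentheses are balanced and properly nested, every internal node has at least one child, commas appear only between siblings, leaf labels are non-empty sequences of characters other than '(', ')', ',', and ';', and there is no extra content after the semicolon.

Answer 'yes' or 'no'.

Answer: yes

Derivation:
Input: (((L,Z,F,C),Q),(G,U,P));
Paren balance: 4 '(' vs 4 ')' OK
Ends with single ';': True
Full parse: OK
Valid: True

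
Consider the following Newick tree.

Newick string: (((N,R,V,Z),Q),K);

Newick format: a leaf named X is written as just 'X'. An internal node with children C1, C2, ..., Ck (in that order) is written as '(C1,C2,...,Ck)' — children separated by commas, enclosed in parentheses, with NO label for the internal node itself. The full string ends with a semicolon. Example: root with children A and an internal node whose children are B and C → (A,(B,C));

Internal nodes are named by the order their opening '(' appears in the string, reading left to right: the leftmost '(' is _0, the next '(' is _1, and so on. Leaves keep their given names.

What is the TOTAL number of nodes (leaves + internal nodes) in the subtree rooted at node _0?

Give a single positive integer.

Newick: (((N,R,V,Z),Q),K);
Locate _0: it is the '(' at position 0 (the 1st '(' reading left to right).
Query: subtree rooted at _0
_0: subtree_size = 1 + 8
  _1: subtree_size = 1 + 6
    _2: subtree_size = 1 + 4
      N: subtree_size = 1 + 0
      R: subtree_size = 1 + 0
      V: subtree_size = 1 + 0
      Z: subtree_size = 1 + 0
    Q: subtree_size = 1 + 0
  K: subtree_size = 1 + 0
Total subtree size of _0: 9

Answer: 9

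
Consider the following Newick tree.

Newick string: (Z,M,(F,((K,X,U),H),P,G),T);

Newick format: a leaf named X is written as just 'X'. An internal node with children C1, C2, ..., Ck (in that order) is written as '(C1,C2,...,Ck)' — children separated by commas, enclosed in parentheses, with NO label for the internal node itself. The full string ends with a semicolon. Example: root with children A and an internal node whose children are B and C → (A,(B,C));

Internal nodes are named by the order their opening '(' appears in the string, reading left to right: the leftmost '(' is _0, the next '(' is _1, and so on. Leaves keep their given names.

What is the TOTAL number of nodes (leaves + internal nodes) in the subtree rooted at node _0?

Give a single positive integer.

Newick: (Z,M,(F,((K,X,U),H),P,G),T);
Locate _0: it is the '(' at position 0 (the 1st '(' reading left to right).
Query: subtree rooted at _0
_0: subtree_size = 1 + 13
  Z: subtree_size = 1 + 0
  M: subtree_size = 1 + 0
  _1: subtree_size = 1 + 9
    F: subtree_size = 1 + 0
    _2: subtree_size = 1 + 5
      _3: subtree_size = 1 + 3
        K: subtree_size = 1 + 0
        X: subtree_size = 1 + 0
        U: subtree_size = 1 + 0
      H: subtree_size = 1 + 0
    P: subtree_size = 1 + 0
    G: subtree_size = 1 + 0
  T: subtree_size = 1 + 0
Total subtree size of _0: 14

Answer: 14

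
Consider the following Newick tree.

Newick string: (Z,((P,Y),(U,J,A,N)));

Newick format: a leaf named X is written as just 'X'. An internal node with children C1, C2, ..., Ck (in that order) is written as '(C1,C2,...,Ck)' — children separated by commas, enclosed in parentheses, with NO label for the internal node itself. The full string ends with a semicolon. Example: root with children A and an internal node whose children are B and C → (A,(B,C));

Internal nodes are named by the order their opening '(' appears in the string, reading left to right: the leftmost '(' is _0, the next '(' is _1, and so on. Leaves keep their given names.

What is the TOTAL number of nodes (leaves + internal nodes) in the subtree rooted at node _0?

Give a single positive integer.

Newick: (Z,((P,Y),(U,J,A,N)));
Locate _0: it is the '(' at position 0 (the 1st '(' reading left to right).
Query: subtree rooted at _0
_0: subtree_size = 1 + 10
  Z: subtree_size = 1 + 0
  _1: subtree_size = 1 + 8
    _2: subtree_size = 1 + 2
      P: subtree_size = 1 + 0
      Y: subtree_size = 1 + 0
    _3: subtree_size = 1 + 4
      U: subtree_size = 1 + 0
      J: subtree_size = 1 + 0
      A: subtree_size = 1 + 0
      N: subtree_size = 1 + 0
Total subtree size of _0: 11

Answer: 11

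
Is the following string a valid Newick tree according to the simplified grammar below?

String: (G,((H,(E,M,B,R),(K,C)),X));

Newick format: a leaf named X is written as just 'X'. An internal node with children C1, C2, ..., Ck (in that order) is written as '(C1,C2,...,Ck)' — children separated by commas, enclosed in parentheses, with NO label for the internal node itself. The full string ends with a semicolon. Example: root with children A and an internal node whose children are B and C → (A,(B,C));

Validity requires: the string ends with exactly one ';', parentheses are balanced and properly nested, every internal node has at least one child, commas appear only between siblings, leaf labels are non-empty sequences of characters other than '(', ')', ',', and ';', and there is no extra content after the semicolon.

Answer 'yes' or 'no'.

Input: (G,((H,(E,M,B,R),(K,C)),X));
Paren balance: 5 '(' vs 5 ')' OK
Ends with single ';': True
Full parse: OK
Valid: True

Answer: yes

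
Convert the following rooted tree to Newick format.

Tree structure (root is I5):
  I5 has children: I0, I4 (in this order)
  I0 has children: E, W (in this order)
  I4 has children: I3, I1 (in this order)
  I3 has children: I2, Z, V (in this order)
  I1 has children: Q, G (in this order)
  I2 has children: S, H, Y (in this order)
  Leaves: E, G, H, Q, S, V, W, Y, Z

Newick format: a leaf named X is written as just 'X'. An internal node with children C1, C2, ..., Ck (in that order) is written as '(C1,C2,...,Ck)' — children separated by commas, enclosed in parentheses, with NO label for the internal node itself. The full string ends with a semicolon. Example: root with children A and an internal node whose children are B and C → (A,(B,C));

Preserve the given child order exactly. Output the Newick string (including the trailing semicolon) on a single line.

internal I5 with children ['I0', 'I4']
  internal I0 with children ['E', 'W']
    leaf 'E' → 'E'
    leaf 'W' → 'W'
  → '(E,W)'
  internal I4 with children ['I3', 'I1']
    internal I3 with children ['I2', 'Z', 'V']
      internal I2 with children ['S', 'H', 'Y']
        leaf 'S' → 'S'
        leaf 'H' → 'H'
        leaf 'Y' → 'Y'
      → '(S,H,Y)'
      leaf 'Z' → 'Z'
      leaf 'V' → 'V'
    → '((S,H,Y),Z,V)'
    internal I1 with children ['Q', 'G']
      leaf 'Q' → 'Q'
      leaf 'G' → 'G'
    → '(Q,G)'
  → '(((S,H,Y),Z,V),(Q,G))'
→ '((E,W),(((S,H,Y),Z,V),(Q,G)))'
Final: ((E,W),(((S,H,Y),Z,V),(Q,G)));

Answer: ((E,W),(((S,H,Y),Z,V),(Q,G)));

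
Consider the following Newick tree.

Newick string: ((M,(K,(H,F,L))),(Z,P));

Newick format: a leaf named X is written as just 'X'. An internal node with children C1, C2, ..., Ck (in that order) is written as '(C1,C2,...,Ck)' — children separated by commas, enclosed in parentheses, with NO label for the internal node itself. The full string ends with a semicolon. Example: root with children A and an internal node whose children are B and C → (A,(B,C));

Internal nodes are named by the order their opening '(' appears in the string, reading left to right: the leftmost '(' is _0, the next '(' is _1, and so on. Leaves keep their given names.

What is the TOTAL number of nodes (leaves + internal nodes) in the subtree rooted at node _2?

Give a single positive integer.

Newick: ((M,(K,(H,F,L))),(Z,P));
Locate _2: it is the '(' at position 4 (the 3rd '(' reading left to right).
Query: subtree rooted at _2
_2: subtree_size = 1 + 5
  K: subtree_size = 1 + 0
  _3: subtree_size = 1 + 3
    H: subtree_size = 1 + 0
    F: subtree_size = 1 + 0
    L: subtree_size = 1 + 0
Total subtree size of _2: 6

Answer: 6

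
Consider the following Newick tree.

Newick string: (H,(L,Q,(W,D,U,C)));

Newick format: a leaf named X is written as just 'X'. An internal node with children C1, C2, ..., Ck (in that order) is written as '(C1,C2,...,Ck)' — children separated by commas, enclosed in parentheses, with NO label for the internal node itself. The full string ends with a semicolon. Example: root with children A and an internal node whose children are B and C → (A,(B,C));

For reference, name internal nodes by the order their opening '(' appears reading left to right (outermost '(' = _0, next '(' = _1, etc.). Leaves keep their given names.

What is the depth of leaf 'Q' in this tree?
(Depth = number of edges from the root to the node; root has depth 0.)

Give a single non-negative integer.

Newick: (H,(L,Q,(W,D,U,C)));
Naming internals by '(' encounter order: outermost '(' = _0, next = _1, ...
Query node: Q
Path from root: _0 -> _1 -> Q
Depth of Q: 2 (number of edges from root)

Answer: 2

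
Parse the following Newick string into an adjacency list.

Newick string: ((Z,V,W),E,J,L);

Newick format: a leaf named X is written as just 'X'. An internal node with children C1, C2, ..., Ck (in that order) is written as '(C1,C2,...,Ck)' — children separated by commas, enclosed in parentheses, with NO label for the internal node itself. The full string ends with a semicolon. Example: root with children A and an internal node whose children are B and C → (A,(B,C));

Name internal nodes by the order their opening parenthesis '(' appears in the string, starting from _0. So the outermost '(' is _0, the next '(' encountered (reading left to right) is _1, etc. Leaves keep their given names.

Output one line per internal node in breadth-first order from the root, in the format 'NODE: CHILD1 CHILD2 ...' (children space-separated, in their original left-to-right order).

Answer: _0: _1 E J L
_1: Z V W

Derivation:
Input: ((Z,V,W),E,J,L);
Scanning left-to-right, naming '(' by encounter order:
  pos 0: '(' -> open internal node _0 (depth 1)
  pos 1: '(' -> open internal node _1 (depth 2)
  pos 7: ')' -> close internal node _1 (now at depth 1)
  pos 14: ')' -> close internal node _0 (now at depth 0)
Total internal nodes: 2
BFS adjacency from root:
  _0: _1 E J L
  _1: Z V W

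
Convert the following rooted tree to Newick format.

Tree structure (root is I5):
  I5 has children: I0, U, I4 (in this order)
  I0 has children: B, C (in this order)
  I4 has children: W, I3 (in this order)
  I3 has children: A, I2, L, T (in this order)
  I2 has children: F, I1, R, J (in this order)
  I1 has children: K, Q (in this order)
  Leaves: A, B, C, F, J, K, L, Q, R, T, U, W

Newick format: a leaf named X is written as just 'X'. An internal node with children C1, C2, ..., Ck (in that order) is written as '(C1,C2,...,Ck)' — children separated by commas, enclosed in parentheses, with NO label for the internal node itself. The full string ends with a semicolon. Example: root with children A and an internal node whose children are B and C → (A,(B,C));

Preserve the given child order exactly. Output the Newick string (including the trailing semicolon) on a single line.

Answer: ((B,C),U,(W,(A,(F,(K,Q),R,J),L,T)));

Derivation:
internal I5 with children ['I0', 'U', 'I4']
  internal I0 with children ['B', 'C']
    leaf 'B' → 'B'
    leaf 'C' → 'C'
  → '(B,C)'
  leaf 'U' → 'U'
  internal I4 with children ['W', 'I3']
    leaf 'W' → 'W'
    internal I3 with children ['A', 'I2', 'L', 'T']
      leaf 'A' → 'A'
      internal I2 with children ['F', 'I1', 'R', 'J']
        leaf 'F' → 'F'
        internal I1 with children ['K', 'Q']
          leaf 'K' → 'K'
          leaf 'Q' → 'Q'
        → '(K,Q)'
        leaf 'R' → 'R'
        leaf 'J' → 'J'
      → '(F,(K,Q),R,J)'
      leaf 'L' → 'L'
      leaf 'T' → 'T'
    → '(A,(F,(K,Q),R,J),L,T)'
  → '(W,(A,(F,(K,Q),R,J),L,T))'
→ '((B,C),U,(W,(A,(F,(K,Q),R,J),L,T)))'
Final: ((B,C),U,(W,(A,(F,(K,Q),R,J),L,T)));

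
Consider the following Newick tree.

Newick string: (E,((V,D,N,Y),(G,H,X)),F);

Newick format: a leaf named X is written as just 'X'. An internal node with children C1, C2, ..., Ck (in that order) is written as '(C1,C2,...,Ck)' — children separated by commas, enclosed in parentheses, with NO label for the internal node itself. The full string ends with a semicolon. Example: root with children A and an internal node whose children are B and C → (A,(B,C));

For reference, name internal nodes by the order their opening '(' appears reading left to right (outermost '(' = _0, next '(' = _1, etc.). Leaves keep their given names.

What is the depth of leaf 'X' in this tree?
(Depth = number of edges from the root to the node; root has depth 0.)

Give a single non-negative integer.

Newick: (E,((V,D,N,Y),(G,H,X)),F);
Naming internals by '(' encounter order: outermost '(' = _0, next = _1, ...
Query node: X
Path from root: _0 -> _1 -> _3 -> X
Depth of X: 3 (number of edges from root)

Answer: 3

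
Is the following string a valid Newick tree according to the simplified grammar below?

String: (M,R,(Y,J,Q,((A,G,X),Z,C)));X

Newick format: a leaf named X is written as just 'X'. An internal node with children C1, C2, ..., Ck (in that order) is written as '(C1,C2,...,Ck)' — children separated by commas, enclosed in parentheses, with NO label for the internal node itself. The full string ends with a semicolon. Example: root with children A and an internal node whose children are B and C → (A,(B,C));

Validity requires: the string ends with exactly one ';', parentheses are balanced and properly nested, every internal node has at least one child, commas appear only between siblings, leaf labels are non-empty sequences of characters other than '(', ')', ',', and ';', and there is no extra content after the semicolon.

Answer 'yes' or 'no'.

Answer: no

Derivation:
Input: (M,R,(Y,J,Q,((A,G,X),Z,C)));X
Paren balance: 4 '(' vs 4 ')' OK
Ends with single ';': False
Full parse: FAILS (must end with ;)
Valid: False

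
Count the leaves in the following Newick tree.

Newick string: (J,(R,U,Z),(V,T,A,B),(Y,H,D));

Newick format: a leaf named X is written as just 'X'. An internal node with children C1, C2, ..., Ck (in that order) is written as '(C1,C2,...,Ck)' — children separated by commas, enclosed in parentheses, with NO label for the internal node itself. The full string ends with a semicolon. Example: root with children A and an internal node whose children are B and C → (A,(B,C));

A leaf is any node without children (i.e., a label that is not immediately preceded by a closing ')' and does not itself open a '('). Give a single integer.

Newick: (J,(R,U,Z),(V,T,A,B),(Y,H,D));
Scan left-to-right; a leaf is any maximal label run not followed by '(':
  pos 1: leaf 'J' → count = 1
  pos 4: leaf 'R' → count = 2
  pos 6: leaf 'U' → count = 3
  pos 8: leaf 'Z' → count = 4
  pos 12: leaf 'V' → count = 5
  pos 14: leaf 'T' → count = 6
  pos 16: leaf 'A' → count = 7
  pos 18: leaf 'B' → count = 8
  pos 22: leaf 'Y' → count = 9
  pos 24: leaf 'H' → count = 10
  pos 26: leaf 'D' → count = 11
Total leaves: 11

Answer: 11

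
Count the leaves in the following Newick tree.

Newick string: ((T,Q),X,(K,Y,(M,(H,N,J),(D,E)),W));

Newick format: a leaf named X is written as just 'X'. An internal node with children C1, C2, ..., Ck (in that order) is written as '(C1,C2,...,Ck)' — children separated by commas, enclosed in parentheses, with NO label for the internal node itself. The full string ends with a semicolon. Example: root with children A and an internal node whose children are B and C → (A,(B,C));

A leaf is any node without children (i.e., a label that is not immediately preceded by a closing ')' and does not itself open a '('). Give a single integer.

Answer: 12

Derivation:
Newick: ((T,Q),X,(K,Y,(M,(H,N,J),(D,E)),W));
Scan left-to-right; a leaf is any maximal label run not followed by '(':
  pos 2: leaf 'T' → count = 1
  pos 4: leaf 'Q' → count = 2
  pos 7: leaf 'X' → count = 3
  pos 10: leaf 'K' → count = 4
  pos 12: leaf 'Y' → count = 5
  pos 15: leaf 'M' → count = 6
  pos 18: leaf 'H' → count = 7
  pos 20: leaf 'N' → count = 8
  pos 22: leaf 'J' → count = 9
  pos 26: leaf 'D' → count = 10
  pos 28: leaf 'E' → count = 11
  pos 32: leaf 'W' → count = 12
Total leaves: 12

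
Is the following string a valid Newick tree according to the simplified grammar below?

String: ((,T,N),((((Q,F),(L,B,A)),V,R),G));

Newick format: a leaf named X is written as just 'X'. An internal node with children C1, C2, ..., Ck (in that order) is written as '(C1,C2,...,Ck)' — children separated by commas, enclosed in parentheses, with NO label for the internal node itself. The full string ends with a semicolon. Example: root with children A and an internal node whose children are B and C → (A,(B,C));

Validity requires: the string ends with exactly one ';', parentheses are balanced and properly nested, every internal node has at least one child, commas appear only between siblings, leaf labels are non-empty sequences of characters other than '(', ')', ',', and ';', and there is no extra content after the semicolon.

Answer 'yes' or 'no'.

Input: ((,T,N),((((Q,F),(L,B,A)),V,R),G));
Paren balance: 7 '(' vs 7 ')' OK
Ends with single ';': True
Full parse: FAILS (empty leaf label at pos 2)
Valid: False

Answer: no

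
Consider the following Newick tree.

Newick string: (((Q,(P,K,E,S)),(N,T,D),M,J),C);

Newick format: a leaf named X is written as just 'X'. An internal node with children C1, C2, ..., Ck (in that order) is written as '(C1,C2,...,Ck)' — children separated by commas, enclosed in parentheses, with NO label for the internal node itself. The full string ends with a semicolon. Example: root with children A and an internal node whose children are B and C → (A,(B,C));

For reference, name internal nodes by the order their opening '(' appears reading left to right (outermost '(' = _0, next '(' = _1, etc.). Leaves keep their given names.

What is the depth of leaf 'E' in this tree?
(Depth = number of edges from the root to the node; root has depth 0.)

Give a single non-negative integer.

Newick: (((Q,(P,K,E,S)),(N,T,D),M,J),C);
Naming internals by '(' encounter order: outermost '(' = _0, next = _1, ...
Query node: E
Path from root: _0 -> _1 -> _2 -> _3 -> E
Depth of E: 4 (number of edges from root)

Answer: 4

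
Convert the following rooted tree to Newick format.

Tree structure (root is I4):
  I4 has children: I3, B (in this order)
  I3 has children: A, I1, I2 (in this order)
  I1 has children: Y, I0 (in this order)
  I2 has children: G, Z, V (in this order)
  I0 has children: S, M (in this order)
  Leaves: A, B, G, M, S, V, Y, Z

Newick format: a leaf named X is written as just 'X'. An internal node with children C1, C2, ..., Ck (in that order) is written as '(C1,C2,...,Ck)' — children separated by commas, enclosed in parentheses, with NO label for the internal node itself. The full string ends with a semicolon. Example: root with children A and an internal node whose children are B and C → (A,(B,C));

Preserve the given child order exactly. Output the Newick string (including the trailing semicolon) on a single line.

Answer: ((A,(Y,(S,M)),(G,Z,V)),B);

Derivation:
internal I4 with children ['I3', 'B']
  internal I3 with children ['A', 'I1', 'I2']
    leaf 'A' → 'A'
    internal I1 with children ['Y', 'I0']
      leaf 'Y' → 'Y'
      internal I0 with children ['S', 'M']
        leaf 'S' → 'S'
        leaf 'M' → 'M'
      → '(S,M)'
    → '(Y,(S,M))'
    internal I2 with children ['G', 'Z', 'V']
      leaf 'G' → 'G'
      leaf 'Z' → 'Z'
      leaf 'V' → 'V'
    → '(G,Z,V)'
  → '(A,(Y,(S,M)),(G,Z,V))'
  leaf 'B' → 'B'
→ '((A,(Y,(S,M)),(G,Z,V)),B)'
Final: ((A,(Y,(S,M)),(G,Z,V)),B);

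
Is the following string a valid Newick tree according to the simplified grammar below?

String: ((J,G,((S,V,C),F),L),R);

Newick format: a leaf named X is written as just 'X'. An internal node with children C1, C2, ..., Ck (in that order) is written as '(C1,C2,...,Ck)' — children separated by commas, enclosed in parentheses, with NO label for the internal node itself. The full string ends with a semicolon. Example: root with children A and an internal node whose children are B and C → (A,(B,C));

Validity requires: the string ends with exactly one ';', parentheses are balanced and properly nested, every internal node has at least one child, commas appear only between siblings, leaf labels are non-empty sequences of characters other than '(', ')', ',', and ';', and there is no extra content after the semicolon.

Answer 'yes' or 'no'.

Input: ((J,G,((S,V,C),F),L),R);
Paren balance: 4 '(' vs 4 ')' OK
Ends with single ';': True
Full parse: OK
Valid: True

Answer: yes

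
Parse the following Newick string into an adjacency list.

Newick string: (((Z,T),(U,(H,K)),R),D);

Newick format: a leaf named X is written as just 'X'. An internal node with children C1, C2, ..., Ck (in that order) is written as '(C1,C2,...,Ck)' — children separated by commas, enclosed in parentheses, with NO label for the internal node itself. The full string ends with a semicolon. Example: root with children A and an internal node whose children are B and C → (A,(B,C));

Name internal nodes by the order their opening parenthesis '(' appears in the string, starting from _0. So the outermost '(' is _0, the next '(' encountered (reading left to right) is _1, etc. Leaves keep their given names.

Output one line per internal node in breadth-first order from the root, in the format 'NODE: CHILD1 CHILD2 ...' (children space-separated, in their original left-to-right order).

Answer: _0: _1 D
_1: _2 _3 R
_2: Z T
_3: U _4
_4: H K

Derivation:
Input: (((Z,T),(U,(H,K)),R),D);
Scanning left-to-right, naming '(' by encounter order:
  pos 0: '(' -> open internal node _0 (depth 1)
  pos 1: '(' -> open internal node _1 (depth 2)
  pos 2: '(' -> open internal node _2 (depth 3)
  pos 6: ')' -> close internal node _2 (now at depth 2)
  pos 8: '(' -> open internal node _3 (depth 3)
  pos 11: '(' -> open internal node _4 (depth 4)
  pos 15: ')' -> close internal node _4 (now at depth 3)
  pos 16: ')' -> close internal node _3 (now at depth 2)
  pos 19: ')' -> close internal node _1 (now at depth 1)
  pos 22: ')' -> close internal node _0 (now at depth 0)
Total internal nodes: 5
BFS adjacency from root:
  _0: _1 D
  _1: _2 _3 R
  _2: Z T
  _3: U _4
  _4: H K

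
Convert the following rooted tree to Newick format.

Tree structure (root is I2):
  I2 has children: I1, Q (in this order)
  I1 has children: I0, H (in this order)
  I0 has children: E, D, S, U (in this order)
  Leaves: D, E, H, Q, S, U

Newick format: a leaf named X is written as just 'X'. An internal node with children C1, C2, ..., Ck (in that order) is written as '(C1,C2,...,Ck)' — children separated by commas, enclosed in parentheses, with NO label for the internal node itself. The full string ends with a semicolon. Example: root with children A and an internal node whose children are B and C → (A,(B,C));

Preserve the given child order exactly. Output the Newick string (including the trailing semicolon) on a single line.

internal I2 with children ['I1', 'Q']
  internal I1 with children ['I0', 'H']
    internal I0 with children ['E', 'D', 'S', 'U']
      leaf 'E' → 'E'
      leaf 'D' → 'D'
      leaf 'S' → 'S'
      leaf 'U' → 'U'
    → '(E,D,S,U)'
    leaf 'H' → 'H'
  → '((E,D,S,U),H)'
  leaf 'Q' → 'Q'
→ '(((E,D,S,U),H),Q)'
Final: (((E,D,S,U),H),Q);

Answer: (((E,D,S,U),H),Q);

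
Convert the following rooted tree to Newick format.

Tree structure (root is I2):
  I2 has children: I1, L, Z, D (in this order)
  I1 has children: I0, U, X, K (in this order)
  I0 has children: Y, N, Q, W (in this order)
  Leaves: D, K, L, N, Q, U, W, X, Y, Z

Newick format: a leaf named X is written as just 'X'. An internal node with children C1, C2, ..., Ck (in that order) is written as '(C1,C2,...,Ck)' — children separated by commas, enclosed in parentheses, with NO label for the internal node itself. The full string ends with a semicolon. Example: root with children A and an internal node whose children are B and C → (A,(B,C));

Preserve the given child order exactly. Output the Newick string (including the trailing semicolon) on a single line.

Answer: (((Y,N,Q,W),U,X,K),L,Z,D);

Derivation:
internal I2 with children ['I1', 'L', 'Z', 'D']
  internal I1 with children ['I0', 'U', 'X', 'K']
    internal I0 with children ['Y', 'N', 'Q', 'W']
      leaf 'Y' → 'Y'
      leaf 'N' → 'N'
      leaf 'Q' → 'Q'
      leaf 'W' → 'W'
    → '(Y,N,Q,W)'
    leaf 'U' → 'U'
    leaf 'X' → 'X'
    leaf 'K' → 'K'
  → '((Y,N,Q,W),U,X,K)'
  leaf 'L' → 'L'
  leaf 'Z' → 'Z'
  leaf 'D' → 'D'
→ '(((Y,N,Q,W),U,X,K),L,Z,D)'
Final: (((Y,N,Q,W),U,X,K),L,Z,D);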